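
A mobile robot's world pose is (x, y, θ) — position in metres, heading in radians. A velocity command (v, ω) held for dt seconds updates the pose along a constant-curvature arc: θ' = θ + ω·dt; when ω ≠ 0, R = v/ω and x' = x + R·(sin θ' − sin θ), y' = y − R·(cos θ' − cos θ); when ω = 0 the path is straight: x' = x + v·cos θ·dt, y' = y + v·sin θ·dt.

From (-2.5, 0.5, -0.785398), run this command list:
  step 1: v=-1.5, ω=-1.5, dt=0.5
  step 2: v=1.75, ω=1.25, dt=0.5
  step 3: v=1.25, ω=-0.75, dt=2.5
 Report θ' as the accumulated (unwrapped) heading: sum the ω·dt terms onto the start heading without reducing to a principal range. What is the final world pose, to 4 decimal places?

(-3.2339, -2.2220, -2.7854)

step 1: θ'=-1.5354 (R=1.0000) → pose (-2.7923, 1.1717, -1.5354)
step 2: θ'=-0.9104 (R=1.4000) → pose (-2.4988, 0.3625, -0.9104)
step 3: θ'=-2.7854 (R=-1.6667) → pose (-3.2339, -2.2220, -2.7854)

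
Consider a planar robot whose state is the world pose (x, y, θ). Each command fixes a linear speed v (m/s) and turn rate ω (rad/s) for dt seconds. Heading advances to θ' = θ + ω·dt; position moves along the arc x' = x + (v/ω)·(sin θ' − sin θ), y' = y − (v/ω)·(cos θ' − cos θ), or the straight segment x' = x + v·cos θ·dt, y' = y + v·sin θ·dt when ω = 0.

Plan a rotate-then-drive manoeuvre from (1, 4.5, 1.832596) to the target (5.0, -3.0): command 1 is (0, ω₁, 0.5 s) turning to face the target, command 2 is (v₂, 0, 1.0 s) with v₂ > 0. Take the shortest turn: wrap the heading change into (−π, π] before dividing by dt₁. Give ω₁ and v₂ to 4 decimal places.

heading to target = atan2(-3−4.5, 5−1) = -1.0808
Δθ = wrap(-1.0808 − 1.8326) = -2.9134; ω₁ = Δθ/dt₁ = -5.8269
distance = √((5−1)² + (-3−4.5)²) = 8.5000; v₂ = distance/dt₂ = 8.5000

ω₁ = -5.8269, v₂ = 8.5000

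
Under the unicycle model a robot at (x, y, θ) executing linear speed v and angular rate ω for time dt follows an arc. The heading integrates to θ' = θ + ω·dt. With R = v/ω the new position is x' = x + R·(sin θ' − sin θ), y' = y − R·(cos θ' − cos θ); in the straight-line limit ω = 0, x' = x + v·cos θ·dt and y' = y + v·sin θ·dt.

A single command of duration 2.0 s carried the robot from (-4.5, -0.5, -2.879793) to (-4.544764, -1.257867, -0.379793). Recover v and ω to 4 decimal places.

Δθ = -0.379793 − -2.879793 = 2.500000
ω = Δθ/dt = 2.500000/2.0 = 1.2500
R = −Δy/(cos θ' − cos θ) = 0.4000
v = R·ω = 0.4000·1.2500 = 0.5000

v = 0.5000, ω = 1.2500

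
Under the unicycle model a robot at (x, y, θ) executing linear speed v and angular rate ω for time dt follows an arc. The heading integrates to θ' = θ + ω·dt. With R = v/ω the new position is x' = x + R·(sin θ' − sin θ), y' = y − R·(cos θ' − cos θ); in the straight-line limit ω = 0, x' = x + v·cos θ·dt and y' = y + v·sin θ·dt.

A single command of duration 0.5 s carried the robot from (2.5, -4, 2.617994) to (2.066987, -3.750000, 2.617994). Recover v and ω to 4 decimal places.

Δθ = 2.617994 − 2.617994 = 0.000000
ω = Δθ/dt = 0.000000/0.5 = 0.0000
ω = 0 → v = (Δx·cos θ + Δy·sin θ)/dt = 1.0000

v = 1.0000, ω = 0.0000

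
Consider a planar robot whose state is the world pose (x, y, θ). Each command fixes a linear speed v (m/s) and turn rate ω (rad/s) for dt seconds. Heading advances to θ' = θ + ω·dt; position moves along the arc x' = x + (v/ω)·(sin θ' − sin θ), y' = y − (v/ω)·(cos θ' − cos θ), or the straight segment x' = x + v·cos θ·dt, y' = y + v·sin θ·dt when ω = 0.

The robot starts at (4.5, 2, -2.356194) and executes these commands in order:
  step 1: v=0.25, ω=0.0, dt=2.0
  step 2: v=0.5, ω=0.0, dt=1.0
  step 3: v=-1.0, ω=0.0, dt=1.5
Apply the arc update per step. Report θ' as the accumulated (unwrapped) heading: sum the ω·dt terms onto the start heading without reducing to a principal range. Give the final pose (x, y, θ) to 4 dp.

step 1: θ'=-2.3562 (straight) → pose (4.1464, 1.6464, -2.3562)
step 2: θ'=-2.3562 (straight) → pose (3.7929, 1.2929, -2.3562)
step 3: θ'=-2.3562 (straight) → pose (4.8536, 2.3536, -2.3562)

(4.8536, 2.3536, -2.3562)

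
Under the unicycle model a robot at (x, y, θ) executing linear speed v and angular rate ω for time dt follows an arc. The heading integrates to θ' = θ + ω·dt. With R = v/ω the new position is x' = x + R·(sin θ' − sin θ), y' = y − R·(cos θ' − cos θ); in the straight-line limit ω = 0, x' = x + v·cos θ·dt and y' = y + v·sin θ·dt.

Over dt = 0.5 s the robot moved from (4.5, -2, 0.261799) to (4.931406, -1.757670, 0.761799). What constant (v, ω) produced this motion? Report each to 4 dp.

Δθ = 0.761799 − 0.261799 = 0.500000
ω = Δθ/dt = 0.500000/0.5 = 1.0000
R = Δx/(sin θ' − sin θ) = 1.0000
v = R·ω = 1.0000·1.0000 = 1.0000

v = 1.0000, ω = 1.0000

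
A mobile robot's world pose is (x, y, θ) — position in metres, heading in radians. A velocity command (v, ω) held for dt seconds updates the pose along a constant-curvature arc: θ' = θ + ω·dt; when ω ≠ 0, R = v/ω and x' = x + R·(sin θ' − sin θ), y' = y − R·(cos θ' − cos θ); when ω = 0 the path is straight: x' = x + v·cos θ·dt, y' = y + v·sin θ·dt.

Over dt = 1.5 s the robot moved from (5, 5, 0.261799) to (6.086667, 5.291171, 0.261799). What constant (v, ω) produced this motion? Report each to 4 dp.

v = 0.7500, ω = 0.0000

Δθ = 0.261799 − 0.261799 = 0.000000
ω = Δθ/dt = 0.000000/1.5 = 0.0000
ω = 0 → v = (Δx·cos θ + Δy·sin θ)/dt = 0.7500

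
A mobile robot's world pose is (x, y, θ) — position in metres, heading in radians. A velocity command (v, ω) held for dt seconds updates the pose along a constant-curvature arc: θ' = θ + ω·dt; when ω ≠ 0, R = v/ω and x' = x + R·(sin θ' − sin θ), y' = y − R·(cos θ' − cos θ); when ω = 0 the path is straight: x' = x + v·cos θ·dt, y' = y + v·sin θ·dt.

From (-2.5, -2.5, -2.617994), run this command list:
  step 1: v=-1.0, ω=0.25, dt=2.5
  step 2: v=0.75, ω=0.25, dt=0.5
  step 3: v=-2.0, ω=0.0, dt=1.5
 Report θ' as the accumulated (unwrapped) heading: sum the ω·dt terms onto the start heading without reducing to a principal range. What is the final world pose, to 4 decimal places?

(-0.1046, 1.8427, -1.8680)

step 1: θ'=-1.9930 (R=-4.0000) → pose (-0.8512, -0.6750, -1.9930)
step 2: θ'=-1.8680 (R=3.0000) → pose (-0.9831, -1.0257, -1.8680)
step 3: θ'=-1.8680 (straight) → pose (-0.1046, 1.8427, -1.8680)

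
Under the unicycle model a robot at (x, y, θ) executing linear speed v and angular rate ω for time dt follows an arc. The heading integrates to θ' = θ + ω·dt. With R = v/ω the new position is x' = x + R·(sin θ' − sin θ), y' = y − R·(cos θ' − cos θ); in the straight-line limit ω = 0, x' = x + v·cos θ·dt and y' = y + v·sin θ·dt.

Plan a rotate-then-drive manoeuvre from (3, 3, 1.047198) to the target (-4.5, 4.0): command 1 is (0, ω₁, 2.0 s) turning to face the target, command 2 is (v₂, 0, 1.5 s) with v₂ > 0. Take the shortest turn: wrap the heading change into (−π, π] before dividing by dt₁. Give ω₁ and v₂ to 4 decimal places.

heading to target = atan2(4−3, -4.5−3) = 3.0090
Δθ = wrap(3.0090 − 1.0472) = 1.9618; ω₁ = Δθ/dt₁ = 0.9809
distance = √((-4.5−3)² + (4−3)²) = 7.5664; v₂ = distance/dt₂ = 5.0442

ω₁ = 0.9809, v₂ = 5.0442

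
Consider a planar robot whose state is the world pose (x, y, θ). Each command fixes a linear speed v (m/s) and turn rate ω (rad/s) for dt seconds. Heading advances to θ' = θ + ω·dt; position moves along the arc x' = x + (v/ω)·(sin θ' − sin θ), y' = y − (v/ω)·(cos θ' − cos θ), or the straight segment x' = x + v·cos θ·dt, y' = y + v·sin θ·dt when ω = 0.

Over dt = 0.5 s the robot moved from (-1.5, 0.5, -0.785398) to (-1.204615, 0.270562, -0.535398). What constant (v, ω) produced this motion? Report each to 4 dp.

Δθ = -0.535398 − -0.785398 = 0.250000
ω = Δθ/dt = 0.250000/0.5 = 0.5000
R = Δx/(sin θ' − sin θ) = 1.5000
v = R·ω = 1.5000·0.5000 = 0.7500

v = 0.7500, ω = 0.5000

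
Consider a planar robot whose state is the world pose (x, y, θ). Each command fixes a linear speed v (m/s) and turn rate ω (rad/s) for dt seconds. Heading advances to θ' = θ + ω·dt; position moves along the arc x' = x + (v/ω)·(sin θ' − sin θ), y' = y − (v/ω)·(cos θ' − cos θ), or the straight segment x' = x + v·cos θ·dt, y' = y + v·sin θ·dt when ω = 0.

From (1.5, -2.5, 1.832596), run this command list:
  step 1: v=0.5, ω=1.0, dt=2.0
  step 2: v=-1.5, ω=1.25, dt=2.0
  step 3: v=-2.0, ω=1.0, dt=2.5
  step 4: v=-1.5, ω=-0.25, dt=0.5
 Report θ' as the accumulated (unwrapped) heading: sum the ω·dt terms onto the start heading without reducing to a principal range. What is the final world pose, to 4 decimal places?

(-0.5487, -4.2342, 8.7076)

step 1: θ'=3.8326 (R=0.5000) → pose (0.6984, -2.2441, 3.8326)
step 2: θ'=6.3326 (R=-1.2000) → pose (-0.1257, -0.1208, 6.3326)
step 3: θ'=8.8326 (R=-2.0000) → pose (-1.1432, -3.7779, 8.8326)
step 4: θ'=8.7076 (R=6.0000) → pose (-0.5487, -4.2342, 8.7076)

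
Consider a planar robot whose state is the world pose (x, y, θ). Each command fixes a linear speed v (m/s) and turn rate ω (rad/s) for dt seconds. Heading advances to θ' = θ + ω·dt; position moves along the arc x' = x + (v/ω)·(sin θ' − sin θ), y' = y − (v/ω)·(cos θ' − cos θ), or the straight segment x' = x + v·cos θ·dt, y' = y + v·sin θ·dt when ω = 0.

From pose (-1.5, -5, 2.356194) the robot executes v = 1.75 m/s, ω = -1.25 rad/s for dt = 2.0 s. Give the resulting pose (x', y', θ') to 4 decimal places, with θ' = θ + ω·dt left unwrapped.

(-0.3094, -2.6245, -0.1438)

θ' = 2.3562 + -1.25·2.0 = -0.1438
R = v/ω = 1.75/-1.25 = -1.4000
x' = -1.5 + -1.4000·(sin -0.1438 − sin 2.3562) = -0.3094
y' = -5 − -1.4000·(cos -0.1438 − cos 2.3562) = -2.6245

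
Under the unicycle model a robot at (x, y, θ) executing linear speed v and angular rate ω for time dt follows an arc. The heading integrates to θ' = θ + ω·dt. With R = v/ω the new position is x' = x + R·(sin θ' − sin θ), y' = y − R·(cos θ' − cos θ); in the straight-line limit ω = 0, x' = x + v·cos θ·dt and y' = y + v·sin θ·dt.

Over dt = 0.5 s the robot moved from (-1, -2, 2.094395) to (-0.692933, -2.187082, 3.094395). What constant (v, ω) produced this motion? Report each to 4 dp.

Δθ = 3.094395 − 2.094395 = 1.000000
ω = Δθ/dt = 1.000000/0.5 = 2.0000
R = Δx/(sin θ' − sin θ) = -0.3750
v = R·ω = -0.3750·2.0000 = -0.7500

v = -0.7500, ω = 2.0000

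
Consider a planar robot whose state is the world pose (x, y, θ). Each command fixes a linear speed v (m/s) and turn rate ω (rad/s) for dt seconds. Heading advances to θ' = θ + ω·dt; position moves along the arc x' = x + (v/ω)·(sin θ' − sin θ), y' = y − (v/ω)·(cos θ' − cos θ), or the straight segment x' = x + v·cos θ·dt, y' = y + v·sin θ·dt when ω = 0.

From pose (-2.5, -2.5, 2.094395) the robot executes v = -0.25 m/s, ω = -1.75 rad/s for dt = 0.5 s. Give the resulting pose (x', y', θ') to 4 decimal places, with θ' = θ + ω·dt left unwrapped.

(-2.4896, -2.6206, 1.2194)

θ' = 2.0944 + -1.75·0.5 = 1.2194
R = v/ω = -0.25/-1.75 = 0.1429
x' = -2.5 + 0.1429·(sin 1.2194 − sin 2.0944) = -2.4896
y' = -2.5 − 0.1429·(cos 1.2194 − cos 2.0944) = -2.6206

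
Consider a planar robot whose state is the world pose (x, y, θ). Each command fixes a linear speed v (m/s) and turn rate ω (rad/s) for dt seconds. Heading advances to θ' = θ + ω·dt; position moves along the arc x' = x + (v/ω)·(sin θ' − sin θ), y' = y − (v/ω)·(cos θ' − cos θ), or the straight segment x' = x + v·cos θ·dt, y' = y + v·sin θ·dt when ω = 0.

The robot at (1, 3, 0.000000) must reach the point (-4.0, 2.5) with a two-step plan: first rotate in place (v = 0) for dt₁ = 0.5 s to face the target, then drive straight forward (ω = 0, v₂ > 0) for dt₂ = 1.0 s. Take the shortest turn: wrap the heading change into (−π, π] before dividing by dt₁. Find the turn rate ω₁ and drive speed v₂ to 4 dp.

ω₁ = -6.0838, v₂ = 5.0249

heading to target = atan2(2.5−3, -4−1) = -3.0419
Δθ = wrap(-3.0419 − 0.0000) = -3.0419; ω₁ = Δθ/dt₁ = -6.0838
distance = √((-4−1)² + (2.5−3)²) = 5.0249; v₂ = distance/dt₂ = 5.0249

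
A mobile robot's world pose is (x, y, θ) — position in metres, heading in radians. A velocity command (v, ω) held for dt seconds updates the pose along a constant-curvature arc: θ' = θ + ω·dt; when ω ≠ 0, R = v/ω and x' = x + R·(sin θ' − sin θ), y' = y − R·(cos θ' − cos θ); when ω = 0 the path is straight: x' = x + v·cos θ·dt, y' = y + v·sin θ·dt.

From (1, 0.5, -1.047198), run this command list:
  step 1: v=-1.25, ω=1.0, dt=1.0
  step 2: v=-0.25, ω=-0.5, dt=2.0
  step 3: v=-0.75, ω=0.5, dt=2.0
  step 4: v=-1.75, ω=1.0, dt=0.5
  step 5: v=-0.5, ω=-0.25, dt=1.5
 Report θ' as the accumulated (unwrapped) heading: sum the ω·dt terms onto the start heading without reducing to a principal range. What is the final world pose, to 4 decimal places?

step 1: θ'=-0.0472 (R=-1.2500) → pose (-0.0236, 1.1236, -0.0472)
step 2: θ'=-1.0472 (R=0.5000) → pose (-0.4330, 1.3731, -1.0472)
step 3: θ'=-0.0472 (R=-1.5000) → pose (-1.6612, 2.1214, -0.0472)
step 4: θ'=0.4528 (R=-1.7500) → pose (-2.5094, 1.9470, 0.4528)
step 5: θ'=0.0778 (R=2.0000) → pose (-3.2289, 1.7515, 0.0778)

(-3.2289, 1.7515, 0.0778)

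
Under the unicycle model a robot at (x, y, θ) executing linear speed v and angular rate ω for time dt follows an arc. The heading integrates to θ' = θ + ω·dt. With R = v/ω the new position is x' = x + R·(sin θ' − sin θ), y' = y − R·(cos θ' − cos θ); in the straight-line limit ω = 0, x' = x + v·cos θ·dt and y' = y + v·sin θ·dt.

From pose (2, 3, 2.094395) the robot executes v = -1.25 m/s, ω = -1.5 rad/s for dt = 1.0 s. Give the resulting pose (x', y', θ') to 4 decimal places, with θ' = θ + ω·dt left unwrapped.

(1.7450, 1.8929, 0.5944)

θ' = 2.0944 + -1.5·1.0 = 0.5944
R = v/ω = -1.25/-1.5 = 0.8333
x' = 2 + 0.8333·(sin 0.5944 − sin 2.0944) = 1.7450
y' = 3 − 0.8333·(cos 0.5944 − cos 2.0944) = 1.8929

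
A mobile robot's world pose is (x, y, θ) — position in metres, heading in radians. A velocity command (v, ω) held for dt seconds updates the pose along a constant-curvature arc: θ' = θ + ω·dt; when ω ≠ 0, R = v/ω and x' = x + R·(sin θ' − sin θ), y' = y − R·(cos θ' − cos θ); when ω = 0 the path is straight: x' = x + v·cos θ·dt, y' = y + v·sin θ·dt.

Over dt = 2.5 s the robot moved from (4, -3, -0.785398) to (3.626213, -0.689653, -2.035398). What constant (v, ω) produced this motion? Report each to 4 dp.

Δθ = -2.035398 − -0.785398 = -1.250000
ω = Δθ/dt = -1.250000/2.5 = -0.5000
R = −Δy/(cos θ' − cos θ) = 2.0000
v = R·ω = 2.0000·-0.5000 = -1.0000

v = -1.0000, ω = -0.5000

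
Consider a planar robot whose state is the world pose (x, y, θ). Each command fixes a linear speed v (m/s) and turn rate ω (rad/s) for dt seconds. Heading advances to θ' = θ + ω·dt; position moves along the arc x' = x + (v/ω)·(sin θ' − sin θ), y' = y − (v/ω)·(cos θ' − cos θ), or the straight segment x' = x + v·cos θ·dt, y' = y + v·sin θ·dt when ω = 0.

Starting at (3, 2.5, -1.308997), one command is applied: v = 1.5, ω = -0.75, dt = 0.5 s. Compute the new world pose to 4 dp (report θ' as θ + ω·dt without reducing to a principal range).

(3.0553, 1.7564, -1.6840)

θ' = -1.3090 + -0.75·0.5 = -1.6840
R = v/ω = 1.5/-0.75 = -2.0000
x' = 3 + -2.0000·(sin -1.6840 − sin -1.3090) = 3.0553
y' = 2.5 − -2.0000·(cos -1.6840 − cos -1.3090) = 1.7564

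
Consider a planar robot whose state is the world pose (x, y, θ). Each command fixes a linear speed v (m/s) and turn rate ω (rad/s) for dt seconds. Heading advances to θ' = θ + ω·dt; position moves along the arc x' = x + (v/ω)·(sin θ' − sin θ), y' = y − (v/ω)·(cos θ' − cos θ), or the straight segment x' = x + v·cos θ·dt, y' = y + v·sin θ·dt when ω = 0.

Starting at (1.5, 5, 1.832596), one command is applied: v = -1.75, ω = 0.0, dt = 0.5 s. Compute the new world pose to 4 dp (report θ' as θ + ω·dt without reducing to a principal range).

θ' = 1.8326 + 0.0·0.5 = 1.8326
ω = 0 → straight: x' = 1.5 + -1.75·cos(1.8326)·0.5 = 1.7265
y' = 5 + -1.75·sin(1.8326)·0.5 = 4.1548

(1.7265, 4.1548, 1.8326)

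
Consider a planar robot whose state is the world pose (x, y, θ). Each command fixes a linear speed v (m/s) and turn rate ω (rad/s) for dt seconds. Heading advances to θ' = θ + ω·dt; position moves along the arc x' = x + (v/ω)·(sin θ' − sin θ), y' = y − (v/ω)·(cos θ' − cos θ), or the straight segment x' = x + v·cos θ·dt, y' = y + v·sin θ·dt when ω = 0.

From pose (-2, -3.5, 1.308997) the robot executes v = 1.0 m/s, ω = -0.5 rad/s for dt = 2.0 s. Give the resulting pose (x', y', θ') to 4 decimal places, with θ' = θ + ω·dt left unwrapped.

(-0.6764, -2.1124, 0.3090)

θ' = 1.3090 + -0.5·2.0 = 0.3090
R = v/ω = 1.0/-0.5 = -2.0000
x' = -2 + -2.0000·(sin 0.3090 − sin 1.3090) = -0.6764
y' = -3.5 − -2.0000·(cos 0.3090 − cos 1.3090) = -2.1124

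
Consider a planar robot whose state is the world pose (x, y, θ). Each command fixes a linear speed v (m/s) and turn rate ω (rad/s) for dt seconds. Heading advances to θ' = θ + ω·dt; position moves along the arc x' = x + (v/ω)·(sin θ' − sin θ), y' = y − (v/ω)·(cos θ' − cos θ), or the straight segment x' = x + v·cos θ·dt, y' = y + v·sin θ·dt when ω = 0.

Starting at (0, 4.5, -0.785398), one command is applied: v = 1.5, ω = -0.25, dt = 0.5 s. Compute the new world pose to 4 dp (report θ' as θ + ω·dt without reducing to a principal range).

(0.4958, 3.9379, -0.9104)

θ' = -0.7854 + -0.25·0.5 = -0.9104
R = v/ω = 1.5/-0.25 = -6.0000
x' = 0 + -6.0000·(sin -0.9104 − sin -0.7854) = 0.4958
y' = 4.5 − -6.0000·(cos -0.9104 − cos -0.7854) = 3.9379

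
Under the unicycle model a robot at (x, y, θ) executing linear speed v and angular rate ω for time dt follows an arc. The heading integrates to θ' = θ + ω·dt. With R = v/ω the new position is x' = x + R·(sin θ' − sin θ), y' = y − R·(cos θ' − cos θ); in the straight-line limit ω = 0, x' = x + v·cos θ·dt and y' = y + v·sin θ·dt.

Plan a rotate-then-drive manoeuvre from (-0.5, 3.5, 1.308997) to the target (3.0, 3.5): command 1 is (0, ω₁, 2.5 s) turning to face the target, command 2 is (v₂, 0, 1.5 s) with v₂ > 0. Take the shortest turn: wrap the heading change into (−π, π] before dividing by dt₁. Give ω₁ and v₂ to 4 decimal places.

heading to target = atan2(3.5−3.5, 3−-0.5) = 0.0000
Δθ = wrap(0.0000 − 1.3090) = -1.3090; ω₁ = Δθ/dt₁ = -0.5236
distance = √((3−-0.5)² + (3.5−3.5)²) = 3.5000; v₂ = distance/dt₂ = 2.3333

ω₁ = -0.5236, v₂ = 2.3333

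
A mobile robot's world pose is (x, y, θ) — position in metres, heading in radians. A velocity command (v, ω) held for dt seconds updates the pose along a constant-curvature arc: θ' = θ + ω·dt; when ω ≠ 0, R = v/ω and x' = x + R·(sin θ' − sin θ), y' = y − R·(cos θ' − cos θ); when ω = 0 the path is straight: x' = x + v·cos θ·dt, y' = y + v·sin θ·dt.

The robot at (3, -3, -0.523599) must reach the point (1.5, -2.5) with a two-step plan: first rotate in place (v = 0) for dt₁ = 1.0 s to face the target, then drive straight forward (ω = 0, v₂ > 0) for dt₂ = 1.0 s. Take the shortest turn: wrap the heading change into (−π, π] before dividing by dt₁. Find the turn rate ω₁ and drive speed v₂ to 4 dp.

heading to target = atan2(-2.5−-3, 1.5−3) = 2.8198
Δθ = wrap(2.8198 − -0.5236) = -2.9397; ω₁ = Δθ/dt₁ = -2.9397
distance = √((1.5−3)² + (-2.5−-3)²) = 1.5811; v₂ = distance/dt₂ = 1.5811

ω₁ = -2.9397, v₂ = 1.5811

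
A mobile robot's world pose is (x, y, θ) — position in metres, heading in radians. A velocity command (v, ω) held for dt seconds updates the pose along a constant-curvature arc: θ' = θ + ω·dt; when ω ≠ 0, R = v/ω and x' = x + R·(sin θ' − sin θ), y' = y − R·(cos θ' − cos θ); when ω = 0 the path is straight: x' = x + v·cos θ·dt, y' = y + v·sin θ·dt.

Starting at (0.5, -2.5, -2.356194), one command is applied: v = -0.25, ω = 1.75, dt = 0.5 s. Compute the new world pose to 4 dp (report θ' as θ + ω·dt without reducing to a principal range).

θ' = -2.3562 + 1.75·0.5 = -1.4812
R = v/ω = -0.25/1.75 = -0.1429
x' = 0.5 + -0.1429·(sin -1.4812 − sin -2.3562) = 0.5413
y' = -2.5 − -0.1429·(cos -1.4812 − cos -2.3562) = -2.3862

(0.5413, -2.3862, -1.4812)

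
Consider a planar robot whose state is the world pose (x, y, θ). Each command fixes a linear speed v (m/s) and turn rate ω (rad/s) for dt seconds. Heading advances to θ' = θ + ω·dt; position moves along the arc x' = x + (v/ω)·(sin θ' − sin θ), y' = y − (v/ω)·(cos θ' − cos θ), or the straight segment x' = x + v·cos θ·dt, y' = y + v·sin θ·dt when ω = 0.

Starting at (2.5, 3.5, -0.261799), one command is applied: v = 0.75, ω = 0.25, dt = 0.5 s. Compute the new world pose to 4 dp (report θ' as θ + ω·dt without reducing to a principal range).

(2.8673, 3.4258, -0.1368)

θ' = -0.2618 + 0.25·0.5 = -0.1368
R = v/ω = 0.75/0.25 = 3.0000
x' = 2.5 + 3.0000·(sin -0.1368 − sin -0.2618) = 2.8673
y' = 3.5 − 3.0000·(cos -0.1368 − cos -0.2618) = 3.4258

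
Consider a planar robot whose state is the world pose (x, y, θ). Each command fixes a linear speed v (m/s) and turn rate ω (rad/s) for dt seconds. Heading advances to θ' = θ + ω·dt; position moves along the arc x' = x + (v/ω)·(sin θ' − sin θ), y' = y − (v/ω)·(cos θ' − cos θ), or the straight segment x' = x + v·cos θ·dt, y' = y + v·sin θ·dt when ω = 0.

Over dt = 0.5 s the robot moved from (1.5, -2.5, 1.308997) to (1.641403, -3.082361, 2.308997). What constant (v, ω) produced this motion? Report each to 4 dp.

v = -1.2500, ω = 2.0000

Δθ = 2.308997 − 1.308997 = 1.000000
ω = Δθ/dt = 1.000000/0.5 = 2.0000
R = −Δy/(cos θ' − cos θ) = -0.6250
v = R·ω = -0.6250·2.0000 = -1.2500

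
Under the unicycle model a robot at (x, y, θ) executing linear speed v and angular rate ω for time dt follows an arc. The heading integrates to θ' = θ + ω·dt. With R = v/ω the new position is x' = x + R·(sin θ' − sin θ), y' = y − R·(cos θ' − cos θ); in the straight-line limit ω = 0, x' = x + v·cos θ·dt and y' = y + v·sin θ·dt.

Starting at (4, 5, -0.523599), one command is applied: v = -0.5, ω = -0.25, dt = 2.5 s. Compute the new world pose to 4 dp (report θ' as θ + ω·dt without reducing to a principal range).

(3.1756, 5.9125, -1.1486)

θ' = -0.5236 + -0.25·2.5 = -1.1486
R = v/ω = -0.5/-0.25 = 2.0000
x' = 4 + 2.0000·(sin -1.1486 − sin -0.5236) = 3.1756
y' = 5 − 2.0000·(cos -1.1486 − cos -0.5236) = 5.9125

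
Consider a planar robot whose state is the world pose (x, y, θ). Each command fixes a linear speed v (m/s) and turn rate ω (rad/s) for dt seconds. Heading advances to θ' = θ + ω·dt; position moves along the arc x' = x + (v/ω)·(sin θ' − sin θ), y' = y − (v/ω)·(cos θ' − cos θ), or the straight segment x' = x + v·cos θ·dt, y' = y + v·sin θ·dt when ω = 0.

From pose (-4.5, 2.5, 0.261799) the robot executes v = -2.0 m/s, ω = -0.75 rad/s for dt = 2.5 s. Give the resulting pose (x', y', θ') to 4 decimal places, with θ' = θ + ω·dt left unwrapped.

θ' = 0.2618 + -0.75·2.5 = -1.6132
R = v/ω = -2.0/-0.75 = 2.6667
x' = -4.5 + 2.6667·(sin -1.6132 − sin 0.2618) = -7.8545
y' = 2.5 − 2.6667·(cos -1.6132 − cos 0.2618) = 5.1888

(-7.8545, 5.1888, -1.6132)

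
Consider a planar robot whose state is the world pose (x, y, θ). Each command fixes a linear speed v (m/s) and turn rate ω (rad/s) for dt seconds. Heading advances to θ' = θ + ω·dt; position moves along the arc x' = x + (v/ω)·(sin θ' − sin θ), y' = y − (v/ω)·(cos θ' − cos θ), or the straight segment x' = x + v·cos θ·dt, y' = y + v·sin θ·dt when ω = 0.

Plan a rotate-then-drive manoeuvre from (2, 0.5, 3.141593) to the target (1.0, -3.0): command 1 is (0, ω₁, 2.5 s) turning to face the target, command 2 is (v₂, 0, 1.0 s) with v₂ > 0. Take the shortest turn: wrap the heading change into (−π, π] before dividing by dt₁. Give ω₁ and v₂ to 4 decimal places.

heading to target = atan2(-3−0.5, 1−2) = -1.8491
Δθ = wrap(-1.8491 − 3.1416) = 1.2925; ω₁ = Δθ/dt₁ = 0.5170
distance = √((1−2)² + (-3−0.5)²) = 3.6401; v₂ = distance/dt₂ = 3.6401

ω₁ = 0.5170, v₂ = 3.6401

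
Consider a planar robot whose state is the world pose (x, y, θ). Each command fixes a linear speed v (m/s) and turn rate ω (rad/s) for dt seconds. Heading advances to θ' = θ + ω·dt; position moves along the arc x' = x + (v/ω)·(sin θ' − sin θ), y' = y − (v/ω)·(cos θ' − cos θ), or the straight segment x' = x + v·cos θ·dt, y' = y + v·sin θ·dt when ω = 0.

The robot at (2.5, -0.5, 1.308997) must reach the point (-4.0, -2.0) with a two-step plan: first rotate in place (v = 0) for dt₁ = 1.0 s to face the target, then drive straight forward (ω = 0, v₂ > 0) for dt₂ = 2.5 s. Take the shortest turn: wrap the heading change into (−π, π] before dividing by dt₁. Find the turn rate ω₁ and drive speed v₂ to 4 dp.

ω₁ = 2.0594, v₂ = 2.6683

heading to target = atan2(-2−-0.5, -4−2.5) = -2.9148
Δθ = wrap(-2.9148 − 1.3090) = 2.0594; ω₁ = Δθ/dt₁ = 2.0594
distance = √((-4−2.5)² + (-2−-0.5)²) = 6.6708; v₂ = distance/dt₂ = 2.6683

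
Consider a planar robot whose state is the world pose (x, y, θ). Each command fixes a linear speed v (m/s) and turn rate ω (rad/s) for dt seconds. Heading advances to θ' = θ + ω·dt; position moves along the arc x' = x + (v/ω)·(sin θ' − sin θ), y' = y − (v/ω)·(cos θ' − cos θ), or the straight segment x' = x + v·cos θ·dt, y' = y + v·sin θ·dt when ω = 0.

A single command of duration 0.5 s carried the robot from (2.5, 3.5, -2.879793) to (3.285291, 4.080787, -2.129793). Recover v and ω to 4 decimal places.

Δθ = -2.129793 − -2.879793 = 0.750000
ω = Δθ/dt = 0.750000/0.5 = 1.5000
R = Δx/(sin θ' − sin θ) = -1.3333
v = R·ω = -1.3333·1.5000 = -2.0000

v = -2.0000, ω = 1.5000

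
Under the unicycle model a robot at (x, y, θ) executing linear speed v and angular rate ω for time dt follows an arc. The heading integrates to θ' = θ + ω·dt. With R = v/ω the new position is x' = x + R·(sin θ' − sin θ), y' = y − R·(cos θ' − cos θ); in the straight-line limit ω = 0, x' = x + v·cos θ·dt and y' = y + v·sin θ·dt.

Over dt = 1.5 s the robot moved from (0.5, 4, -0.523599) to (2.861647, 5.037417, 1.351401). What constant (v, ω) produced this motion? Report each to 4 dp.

Δθ = 1.351401 − -0.523599 = 1.875000
ω = Δθ/dt = 1.875000/1.5 = 1.2500
R = Δx/(sin θ' − sin θ) = 1.6000
v = R·ω = 1.6000·1.2500 = 2.0000

v = 2.0000, ω = 1.2500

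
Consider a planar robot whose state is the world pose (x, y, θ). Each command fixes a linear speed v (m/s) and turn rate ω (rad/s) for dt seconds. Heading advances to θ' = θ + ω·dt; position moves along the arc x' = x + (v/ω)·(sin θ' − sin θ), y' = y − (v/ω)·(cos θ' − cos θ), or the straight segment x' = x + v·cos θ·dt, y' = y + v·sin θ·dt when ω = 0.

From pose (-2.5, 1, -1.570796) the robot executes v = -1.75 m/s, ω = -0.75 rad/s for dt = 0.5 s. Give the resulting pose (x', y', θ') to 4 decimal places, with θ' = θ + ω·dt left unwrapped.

(-2.3379, 1.8546, -1.9458)

θ' = -1.5708 + -0.75·0.5 = -1.9458
R = v/ω = -1.75/-0.75 = 2.3333
x' = -2.5 + 2.3333·(sin -1.9458 − sin -1.5708) = -2.3379
y' = 1 − 2.3333·(cos -1.9458 − cos -1.5708) = 1.8546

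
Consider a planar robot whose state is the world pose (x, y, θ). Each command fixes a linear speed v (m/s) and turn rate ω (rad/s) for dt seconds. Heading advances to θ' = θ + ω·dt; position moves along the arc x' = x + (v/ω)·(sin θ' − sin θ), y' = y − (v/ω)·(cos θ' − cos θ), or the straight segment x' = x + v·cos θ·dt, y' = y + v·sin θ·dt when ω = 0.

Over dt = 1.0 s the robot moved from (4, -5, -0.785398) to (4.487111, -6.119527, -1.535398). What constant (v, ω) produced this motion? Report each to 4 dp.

Δθ = -1.535398 − -0.785398 = -0.750000
ω = Δθ/dt = -0.750000/1.0 = -0.7500
R = −Δy/(cos θ' − cos θ) = -1.6667
v = R·ω = -1.6667·-0.7500 = 1.2500

v = 1.2500, ω = -0.7500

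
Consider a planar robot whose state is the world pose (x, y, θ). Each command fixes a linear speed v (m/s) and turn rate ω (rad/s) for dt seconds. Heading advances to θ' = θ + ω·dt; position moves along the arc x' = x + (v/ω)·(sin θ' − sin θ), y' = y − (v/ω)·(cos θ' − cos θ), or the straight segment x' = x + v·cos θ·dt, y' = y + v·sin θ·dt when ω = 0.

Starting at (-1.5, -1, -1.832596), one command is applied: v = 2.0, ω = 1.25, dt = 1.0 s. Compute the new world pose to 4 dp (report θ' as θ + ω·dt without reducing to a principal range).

θ' = -1.8326 + 1.25·1.0 = -0.5826
R = v/ω = 2.0/1.25 = 1.6000
x' = -1.5 + 1.6000·(sin -0.5826 − sin -1.8326) = -0.8348
y' = -1 − 1.6000·(cos -0.5826 − cos -1.8326) = -2.7502

(-0.8348, -2.7502, -0.5826)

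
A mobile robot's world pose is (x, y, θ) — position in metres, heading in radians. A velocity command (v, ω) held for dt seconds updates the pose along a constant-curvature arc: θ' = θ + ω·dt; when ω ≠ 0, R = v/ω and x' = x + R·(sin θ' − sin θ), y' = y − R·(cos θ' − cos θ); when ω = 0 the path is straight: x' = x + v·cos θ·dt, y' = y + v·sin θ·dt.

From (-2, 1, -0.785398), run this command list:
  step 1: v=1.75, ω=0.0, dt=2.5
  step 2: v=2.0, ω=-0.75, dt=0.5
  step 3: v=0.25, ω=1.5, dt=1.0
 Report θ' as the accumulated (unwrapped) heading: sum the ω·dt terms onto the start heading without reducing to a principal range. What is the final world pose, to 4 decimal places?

step 1: θ'=-0.7854 (straight) → pose (1.0936, -2.0936, -0.7854)
step 2: θ'=-1.1604 (R=-2.6667) → pose (1.6532, -2.9153, -1.1604)
step 3: θ'=0.3396 (R=0.1667) → pose (1.8616, -3.0059, 0.3396)

(1.8616, -3.0059, 0.3396)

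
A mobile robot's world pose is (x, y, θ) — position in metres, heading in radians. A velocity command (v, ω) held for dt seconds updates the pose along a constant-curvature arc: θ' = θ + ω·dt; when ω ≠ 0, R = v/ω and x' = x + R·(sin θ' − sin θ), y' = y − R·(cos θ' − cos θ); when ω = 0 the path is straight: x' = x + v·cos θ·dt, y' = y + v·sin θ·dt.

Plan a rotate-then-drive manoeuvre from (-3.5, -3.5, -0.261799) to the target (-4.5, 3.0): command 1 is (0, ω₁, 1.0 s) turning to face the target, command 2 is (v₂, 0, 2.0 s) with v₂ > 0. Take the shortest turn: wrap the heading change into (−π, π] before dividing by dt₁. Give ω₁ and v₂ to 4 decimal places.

heading to target = atan2(3−-3.5, -4.5−-3.5) = 1.7234
Δθ = wrap(1.7234 − -0.2618) = 1.9852; ω₁ = Δθ/dt₁ = 1.9852
distance = √((-4.5−-3.5)² + (3−-3.5)²) = 6.5765; v₂ = distance/dt₂ = 3.2882

ω₁ = 1.9852, v₂ = 3.2882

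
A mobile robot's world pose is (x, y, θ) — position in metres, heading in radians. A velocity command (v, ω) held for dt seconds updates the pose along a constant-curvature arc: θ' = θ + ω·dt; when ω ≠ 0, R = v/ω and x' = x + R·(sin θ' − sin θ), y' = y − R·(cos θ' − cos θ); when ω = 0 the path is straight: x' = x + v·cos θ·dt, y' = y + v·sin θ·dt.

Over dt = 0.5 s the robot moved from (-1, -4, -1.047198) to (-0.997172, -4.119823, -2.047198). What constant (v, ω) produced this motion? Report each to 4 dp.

v = 0.2500, ω = -2.0000

Δθ = -2.047198 − -1.047198 = -1.000000
ω = Δθ/dt = -1.000000/0.5 = -2.0000
R = −Δy/(cos θ' − cos θ) = -0.1250
v = R·ω = -0.1250·-2.0000 = 0.2500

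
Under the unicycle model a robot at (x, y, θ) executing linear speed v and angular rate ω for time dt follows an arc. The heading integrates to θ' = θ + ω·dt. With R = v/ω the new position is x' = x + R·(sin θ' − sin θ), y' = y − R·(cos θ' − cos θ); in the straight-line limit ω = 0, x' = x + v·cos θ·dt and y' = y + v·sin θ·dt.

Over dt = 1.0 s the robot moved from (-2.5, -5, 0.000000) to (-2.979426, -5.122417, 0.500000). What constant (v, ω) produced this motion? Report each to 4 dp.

v = -0.5000, ω = 0.5000

Δθ = 0.500000 − 0.000000 = 0.500000
ω = Δθ/dt = 0.500000/1.0 = 0.5000
R = Δx/(sin θ' − sin θ) = -1.0000
v = R·ω = -1.0000·0.5000 = -0.5000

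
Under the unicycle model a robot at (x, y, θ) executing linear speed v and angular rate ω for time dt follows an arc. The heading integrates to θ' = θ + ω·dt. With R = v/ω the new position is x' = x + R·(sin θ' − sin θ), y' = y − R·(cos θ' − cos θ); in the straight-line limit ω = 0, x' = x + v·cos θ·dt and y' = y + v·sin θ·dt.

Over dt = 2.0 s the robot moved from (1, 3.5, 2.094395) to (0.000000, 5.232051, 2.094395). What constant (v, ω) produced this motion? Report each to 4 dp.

v = 1.0000, ω = 0.0000

Δθ = 2.094395 − 2.094395 = 0.000000
ω = Δθ/dt = 0.000000/2.0 = 0.0000
ω = 0 → v = (Δx·cos θ + Δy·sin θ)/dt = 1.0000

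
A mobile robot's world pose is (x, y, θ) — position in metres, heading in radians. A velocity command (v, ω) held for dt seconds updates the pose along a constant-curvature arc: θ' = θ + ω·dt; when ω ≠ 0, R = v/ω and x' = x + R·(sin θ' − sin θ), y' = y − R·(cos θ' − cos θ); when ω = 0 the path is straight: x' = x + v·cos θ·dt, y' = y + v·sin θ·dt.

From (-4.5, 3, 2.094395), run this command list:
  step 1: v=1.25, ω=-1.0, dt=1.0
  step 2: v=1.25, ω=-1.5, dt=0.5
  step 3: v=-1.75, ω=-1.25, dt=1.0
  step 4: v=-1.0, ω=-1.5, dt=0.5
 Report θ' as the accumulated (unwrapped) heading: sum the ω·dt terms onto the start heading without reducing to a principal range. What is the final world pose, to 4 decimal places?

(-5.7830, 5.5221, -1.6556)

step 1: θ'=1.0944 (R=-1.2500) → pose (-4.5283, 4.1982, 1.0944)
step 2: θ'=0.3444 (R=-0.8333) → pose (-4.0691, 4.6005, 0.3444)
step 3: θ'=-0.9056 (R=1.4000) → pose (-5.6433, 5.0542, -0.9056)
step 4: θ'=-1.6556 (R=0.6667) → pose (-5.7830, 5.5221, -1.6556)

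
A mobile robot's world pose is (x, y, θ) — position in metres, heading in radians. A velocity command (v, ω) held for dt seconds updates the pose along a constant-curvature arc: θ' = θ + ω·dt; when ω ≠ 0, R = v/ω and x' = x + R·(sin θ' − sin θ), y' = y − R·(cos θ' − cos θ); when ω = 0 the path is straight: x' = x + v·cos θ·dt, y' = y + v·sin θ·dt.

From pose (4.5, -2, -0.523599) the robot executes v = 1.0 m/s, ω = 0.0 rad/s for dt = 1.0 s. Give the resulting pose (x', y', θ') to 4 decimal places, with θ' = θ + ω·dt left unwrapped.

(5.3660, -2.5000, -0.5236)

θ' = -0.5236 + 0.0·1.0 = -0.5236
ω = 0 → straight: x' = 4.5 + 1.0·cos(-0.5236)·1.0 = 5.3660
y' = -2 + 1.0·sin(-0.5236)·1.0 = -2.5000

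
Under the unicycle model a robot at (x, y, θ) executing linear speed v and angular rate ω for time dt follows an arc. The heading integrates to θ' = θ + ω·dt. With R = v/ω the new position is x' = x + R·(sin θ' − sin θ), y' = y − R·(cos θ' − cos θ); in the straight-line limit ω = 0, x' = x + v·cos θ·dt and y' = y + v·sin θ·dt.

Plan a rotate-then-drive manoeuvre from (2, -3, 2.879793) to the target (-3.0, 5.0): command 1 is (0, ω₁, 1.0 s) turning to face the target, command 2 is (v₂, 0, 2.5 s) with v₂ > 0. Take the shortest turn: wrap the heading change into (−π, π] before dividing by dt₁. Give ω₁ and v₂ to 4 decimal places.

ω₁ = -0.7504, v₂ = 3.7736

heading to target = atan2(5−-3, -3−2) = 2.1294
Δθ = wrap(2.1294 − 2.8798) = -0.7504; ω₁ = Δθ/dt₁ = -0.7504
distance = √((-3−2)² + (5−-3)²) = 9.4340; v₂ = distance/dt₂ = 3.7736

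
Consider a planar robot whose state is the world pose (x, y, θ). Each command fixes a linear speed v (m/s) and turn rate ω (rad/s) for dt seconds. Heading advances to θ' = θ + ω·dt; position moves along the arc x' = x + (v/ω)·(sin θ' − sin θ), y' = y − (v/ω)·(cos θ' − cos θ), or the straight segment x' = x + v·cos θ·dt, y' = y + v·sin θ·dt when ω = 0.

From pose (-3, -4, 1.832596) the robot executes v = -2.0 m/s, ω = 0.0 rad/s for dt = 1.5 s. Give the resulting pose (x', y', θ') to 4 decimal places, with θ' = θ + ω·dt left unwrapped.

(-2.2235, -6.8978, 1.8326)

θ' = 1.8326 + 0.0·1.5 = 1.8326
ω = 0 → straight: x' = -3 + -2.0·cos(1.8326)·1.5 = -2.2235
y' = -4 + -2.0·sin(1.8326)·1.5 = -6.8978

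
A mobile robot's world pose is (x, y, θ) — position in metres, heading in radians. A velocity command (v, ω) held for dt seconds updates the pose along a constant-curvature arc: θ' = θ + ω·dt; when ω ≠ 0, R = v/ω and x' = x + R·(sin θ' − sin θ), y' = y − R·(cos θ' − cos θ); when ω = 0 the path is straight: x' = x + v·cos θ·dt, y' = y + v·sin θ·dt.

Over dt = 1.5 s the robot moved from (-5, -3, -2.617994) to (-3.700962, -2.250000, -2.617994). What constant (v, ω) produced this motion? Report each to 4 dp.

Δθ = -2.617994 − -2.617994 = 0.000000
ω = Δθ/dt = 0.000000/1.5 = 0.0000
ω = 0 → v = (Δx·cos θ + Δy·sin θ)/dt = -1.0000

v = -1.0000, ω = 0.0000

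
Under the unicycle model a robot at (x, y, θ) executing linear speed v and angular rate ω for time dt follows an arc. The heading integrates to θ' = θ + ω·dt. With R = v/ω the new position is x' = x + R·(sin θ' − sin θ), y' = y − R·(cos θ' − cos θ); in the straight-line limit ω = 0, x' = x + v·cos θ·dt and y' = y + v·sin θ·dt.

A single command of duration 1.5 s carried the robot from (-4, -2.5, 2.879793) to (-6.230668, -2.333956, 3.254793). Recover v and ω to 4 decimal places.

v = 1.5000, ω = 0.2500

Δθ = 3.254793 − 2.879793 = 0.375000
ω = Δθ/dt = 0.375000/1.5 = 0.2500
R = Δx/(sin θ' − sin θ) = 6.0000
v = R·ω = 6.0000·0.2500 = 1.5000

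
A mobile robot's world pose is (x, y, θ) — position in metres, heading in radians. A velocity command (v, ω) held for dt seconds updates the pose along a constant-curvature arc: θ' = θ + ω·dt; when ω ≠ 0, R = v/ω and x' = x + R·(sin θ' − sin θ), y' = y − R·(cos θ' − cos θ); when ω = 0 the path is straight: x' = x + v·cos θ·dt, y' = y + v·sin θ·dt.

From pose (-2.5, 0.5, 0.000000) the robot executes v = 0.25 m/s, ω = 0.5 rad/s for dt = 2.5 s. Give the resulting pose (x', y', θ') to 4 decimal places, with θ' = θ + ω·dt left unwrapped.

θ' = 0.0000 + 0.5·2.5 = 1.2500
R = v/ω = 0.25/0.5 = 0.5000
x' = -2.5 + 0.5000·(sin 1.2500 − sin 0.0000) = -2.0255
y' = 0.5 − 0.5000·(cos 1.2500 − cos 0.0000) = 0.8423

(-2.0255, 0.8423, 1.2500)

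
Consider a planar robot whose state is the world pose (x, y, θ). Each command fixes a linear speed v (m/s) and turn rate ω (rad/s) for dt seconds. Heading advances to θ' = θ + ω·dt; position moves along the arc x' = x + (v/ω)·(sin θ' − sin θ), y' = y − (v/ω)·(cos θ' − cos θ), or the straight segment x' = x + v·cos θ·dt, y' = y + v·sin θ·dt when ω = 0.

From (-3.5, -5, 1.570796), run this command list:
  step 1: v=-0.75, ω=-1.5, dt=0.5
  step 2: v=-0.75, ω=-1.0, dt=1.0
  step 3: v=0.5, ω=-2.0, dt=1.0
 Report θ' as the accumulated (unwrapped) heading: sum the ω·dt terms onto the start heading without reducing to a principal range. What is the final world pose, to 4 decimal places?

(-4.1560, -5.9565, -2.1792)

step 1: θ'=0.8208 (R=0.5000) → pose (-3.6342, -5.3408, 0.8208)
step 2: θ'=-0.1792 (R=0.7500) → pose (-4.3166, -5.5676, -0.1792)
step 3: θ'=-2.1792 (R=-0.2500) → pose (-4.1560, -5.9565, -2.1792)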